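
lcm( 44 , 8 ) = 88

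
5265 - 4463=802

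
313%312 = 1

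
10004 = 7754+2250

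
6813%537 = 369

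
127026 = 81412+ 45614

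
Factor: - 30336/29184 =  - 2^(  -  2)*19^(  -  1)*79^1 = - 79/76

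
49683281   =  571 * 87011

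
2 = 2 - 0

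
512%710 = 512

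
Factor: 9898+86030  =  2^3*3^1*7^1*571^1=95928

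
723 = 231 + 492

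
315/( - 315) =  - 1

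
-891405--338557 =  -552848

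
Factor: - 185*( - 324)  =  2^2*3^4*5^1*37^1= 59940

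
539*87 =46893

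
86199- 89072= -2873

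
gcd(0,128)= 128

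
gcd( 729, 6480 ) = 81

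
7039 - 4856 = 2183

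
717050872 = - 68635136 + 785686008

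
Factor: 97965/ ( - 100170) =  - 311/318  =  - 2^( - 1 ) * 3^( - 1)*53^( - 1)*311^1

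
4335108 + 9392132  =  13727240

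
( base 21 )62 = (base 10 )128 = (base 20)68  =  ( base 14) 92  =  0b10000000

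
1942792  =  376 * 5167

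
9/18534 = 3/6178 = 0.00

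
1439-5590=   -  4151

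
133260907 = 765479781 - 632218874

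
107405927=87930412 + 19475515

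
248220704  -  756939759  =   -508719055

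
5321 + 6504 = 11825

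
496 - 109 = 387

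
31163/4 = 31163/4  =  7790.75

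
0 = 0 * 4647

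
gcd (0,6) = 6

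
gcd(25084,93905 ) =1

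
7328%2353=269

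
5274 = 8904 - 3630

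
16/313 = 16/313 = 0.05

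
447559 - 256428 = 191131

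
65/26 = 5/2 = 2.50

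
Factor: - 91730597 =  - 7^2*313^1*5981^1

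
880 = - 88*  ( - 10) 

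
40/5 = 8  =  8.00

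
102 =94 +8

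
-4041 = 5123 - 9164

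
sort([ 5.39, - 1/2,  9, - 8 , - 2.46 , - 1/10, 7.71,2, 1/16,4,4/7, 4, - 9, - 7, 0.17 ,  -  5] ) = [ - 9, - 8, - 7,- 5, - 2.46,-1/2, - 1/10, 1/16, 0.17, 4/7, 2, 4, 4, 5.39, 7.71, 9 ]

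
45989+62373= 108362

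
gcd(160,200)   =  40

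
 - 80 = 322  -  402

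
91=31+60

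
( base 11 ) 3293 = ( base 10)4337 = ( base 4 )1003301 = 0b1000011110001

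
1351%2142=1351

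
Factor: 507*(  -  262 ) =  - 2^1*3^1*13^2 * 131^1 = -132834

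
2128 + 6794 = 8922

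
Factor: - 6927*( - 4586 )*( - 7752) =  - 246259504944 = - 2^4*3^2*17^1*19^1 * 2293^1*2309^1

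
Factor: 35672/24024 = 3^ ( - 1)* 7^2 * 11^( - 1 ) = 49/33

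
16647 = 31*537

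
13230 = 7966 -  - 5264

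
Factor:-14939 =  - 14939^1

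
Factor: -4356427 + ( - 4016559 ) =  - 8372986 =- 2^1*4186493^1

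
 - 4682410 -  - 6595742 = 1913332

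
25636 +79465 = 105101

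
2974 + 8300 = 11274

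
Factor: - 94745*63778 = -6042646610 = - 2^1*5^1 * 7^1*11^1*13^1*223^1*2707^1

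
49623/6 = 16541/2 = 8270.50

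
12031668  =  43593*276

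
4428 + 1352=5780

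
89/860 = 89/860 = 0.10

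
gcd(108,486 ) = 54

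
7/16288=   7/16288 = 0.00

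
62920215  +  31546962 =94467177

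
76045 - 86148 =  - 10103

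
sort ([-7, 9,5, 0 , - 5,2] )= [ - 7, - 5,0,2,5,9]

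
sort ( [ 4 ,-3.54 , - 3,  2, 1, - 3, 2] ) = [ - 3.54, - 3,-3,1,2,2, 4 ]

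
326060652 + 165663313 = 491723965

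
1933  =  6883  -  4950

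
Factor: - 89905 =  - 5^1*  17981^1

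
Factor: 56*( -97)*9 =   -  48888 = - 2^3*3^2*7^1*97^1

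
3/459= 1/153 = 0.01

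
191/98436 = 191/98436 = 0.00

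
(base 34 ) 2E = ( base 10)82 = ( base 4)1102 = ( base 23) 3d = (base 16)52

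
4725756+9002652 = 13728408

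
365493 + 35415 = 400908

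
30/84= 5/14 = 0.36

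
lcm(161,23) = 161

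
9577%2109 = 1141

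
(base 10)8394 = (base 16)20ca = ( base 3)102111220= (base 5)232034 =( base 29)9sd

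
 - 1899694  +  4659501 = 2759807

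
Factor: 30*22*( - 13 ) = - 8580 = - 2^2*3^1 * 5^1*11^1*13^1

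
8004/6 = 1334 = 1334.00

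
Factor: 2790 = 2^1*3^2*5^1*31^1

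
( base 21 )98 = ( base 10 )197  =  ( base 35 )5m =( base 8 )305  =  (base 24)85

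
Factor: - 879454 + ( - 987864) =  - 2^1 * 43^1 *21713^1  =  -1867318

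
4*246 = 984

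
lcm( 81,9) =81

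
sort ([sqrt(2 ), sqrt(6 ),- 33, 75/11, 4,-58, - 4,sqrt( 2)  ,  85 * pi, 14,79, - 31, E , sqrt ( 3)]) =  [  -  58, - 33,-31, - 4,  sqrt(2), sqrt(2), sqrt( 3),sqrt(6 ), E, 4,  75/11,14,79,  85*pi]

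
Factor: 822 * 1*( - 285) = - 234270=- 2^1 * 3^2*5^1*19^1 * 137^1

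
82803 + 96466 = 179269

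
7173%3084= 1005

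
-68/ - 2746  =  34/1373= 0.02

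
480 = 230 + 250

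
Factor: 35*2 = 2^1*5^1*7^1 = 70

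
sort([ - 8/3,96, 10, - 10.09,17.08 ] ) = [ - 10.09, - 8/3,  10,17.08,96 ] 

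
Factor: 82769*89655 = 3^1*5^1*37^1 *43^1 * 139^1 * 2237^1 = 7420654695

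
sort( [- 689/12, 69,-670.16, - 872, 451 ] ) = [ - 872, - 670.16, - 689/12, 69, 451]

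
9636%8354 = 1282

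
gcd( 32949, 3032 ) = 1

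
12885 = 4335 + 8550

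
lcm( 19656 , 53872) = 1454544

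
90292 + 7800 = 98092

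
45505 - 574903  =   - 529398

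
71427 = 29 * 2463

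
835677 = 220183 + 615494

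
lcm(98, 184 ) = 9016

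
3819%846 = 435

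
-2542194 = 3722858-6265052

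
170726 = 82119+88607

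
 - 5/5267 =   -  5/5267 = -0.00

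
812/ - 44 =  - 19 + 6/11 = - 18.45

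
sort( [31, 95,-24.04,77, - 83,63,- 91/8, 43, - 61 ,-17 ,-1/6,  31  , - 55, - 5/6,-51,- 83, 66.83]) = [ - 83, - 83,  -  61, - 55, -51,-24.04, - 17, - 91/8,-5/6,-1/6,31, 31, 43,63, 66.83, 77, 95] 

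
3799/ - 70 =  - 3799/70 = - 54.27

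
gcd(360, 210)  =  30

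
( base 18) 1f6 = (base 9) 736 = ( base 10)600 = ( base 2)1001011000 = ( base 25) O0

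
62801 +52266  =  115067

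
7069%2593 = 1883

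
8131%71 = 37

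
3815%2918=897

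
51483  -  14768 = 36715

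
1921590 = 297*6470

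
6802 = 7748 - 946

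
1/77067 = 1/77067=0.00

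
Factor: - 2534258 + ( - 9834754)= - 2^2 * 3^1*1030751^1 = - 12369012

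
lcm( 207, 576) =13248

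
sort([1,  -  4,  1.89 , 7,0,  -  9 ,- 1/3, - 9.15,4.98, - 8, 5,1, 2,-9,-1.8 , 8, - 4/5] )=[ - 9.15, - 9, - 9, - 8, -4,-1.8, - 4/5, - 1/3, 0,1,1, 1.89, 2, 4.98, 5,  7,  8 ] 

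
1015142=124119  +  891023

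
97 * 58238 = 5649086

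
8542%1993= 570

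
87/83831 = 87/83831= 0.00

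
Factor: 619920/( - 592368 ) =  - 45/43 = - 3^2*5^1*43^(  -  1) 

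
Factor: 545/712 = 2^( - 3) *5^1 * 89^( - 1)*109^1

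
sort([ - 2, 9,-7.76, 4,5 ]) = [ - 7.76,-2, 4, 5, 9]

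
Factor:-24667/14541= - 3^( - 1) *17^1*37^(-1 )*131^( - 1)*1451^1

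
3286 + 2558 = 5844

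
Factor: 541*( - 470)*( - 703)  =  178751810 = 2^1*5^1*19^1*37^1 *47^1*541^1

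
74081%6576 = 1745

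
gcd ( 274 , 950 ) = 2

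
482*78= 37596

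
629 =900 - 271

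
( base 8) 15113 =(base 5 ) 203411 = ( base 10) 6731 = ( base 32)6IB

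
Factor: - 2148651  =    -  3^2*181^1 * 1319^1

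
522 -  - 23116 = 23638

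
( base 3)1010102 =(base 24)1a5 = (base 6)3445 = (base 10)821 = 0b1100110101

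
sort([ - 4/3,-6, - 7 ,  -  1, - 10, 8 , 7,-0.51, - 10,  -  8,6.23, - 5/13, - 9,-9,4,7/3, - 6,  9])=[ - 10, - 10, - 9, - 9, - 8 ,-7,-6,-6,-4/3, - 1, - 0.51,-5/13,7/3,4, 6.23, 7, 8,  9]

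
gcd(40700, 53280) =740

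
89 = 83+6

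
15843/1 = 15843 = 15843.00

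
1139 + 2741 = 3880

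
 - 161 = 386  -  547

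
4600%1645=1310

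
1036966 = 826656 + 210310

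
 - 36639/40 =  - 36639/40 = - 915.98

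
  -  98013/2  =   - 49007+1/2=- 49006.50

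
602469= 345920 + 256549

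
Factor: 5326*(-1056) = -2^6*3^1*11^1*2663^1=-5624256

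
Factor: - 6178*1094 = - 2^2 * 547^1*3089^1 = - 6758732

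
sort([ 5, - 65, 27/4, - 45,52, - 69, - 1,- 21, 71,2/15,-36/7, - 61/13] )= [ - 69, - 65,- 45,-21, - 36/7, - 61/13,-1,2/15,  5, 27/4, 52, 71]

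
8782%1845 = 1402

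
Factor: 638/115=2^1*5^(-1)*11^1*23^( - 1)* 29^1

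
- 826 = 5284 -6110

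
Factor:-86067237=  - 3^1*1021^1*28099^1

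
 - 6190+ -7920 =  - 14110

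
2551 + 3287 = 5838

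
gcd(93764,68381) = 1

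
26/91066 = 13/45533 = 0.00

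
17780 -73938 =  -56158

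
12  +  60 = 72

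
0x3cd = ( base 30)12D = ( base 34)SL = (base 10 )973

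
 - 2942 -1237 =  - 4179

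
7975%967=239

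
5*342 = 1710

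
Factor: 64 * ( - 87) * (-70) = 389760 = 2^7*3^1*5^1*7^1*29^1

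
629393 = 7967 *79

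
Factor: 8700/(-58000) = -3/20= -2^(-2 ) * 3^1*5^( - 1)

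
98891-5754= 93137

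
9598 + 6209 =15807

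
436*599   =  261164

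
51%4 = 3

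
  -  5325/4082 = -2 + 2839/4082 = - 1.30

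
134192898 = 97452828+36740070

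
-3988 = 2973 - 6961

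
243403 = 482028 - 238625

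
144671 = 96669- - 48002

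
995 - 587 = 408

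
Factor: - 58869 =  - 3^2*31^1*211^1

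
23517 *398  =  9359766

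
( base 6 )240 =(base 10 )96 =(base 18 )56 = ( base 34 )2S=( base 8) 140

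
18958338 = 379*50022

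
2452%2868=2452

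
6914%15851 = 6914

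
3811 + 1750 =5561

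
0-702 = -702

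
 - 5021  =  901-5922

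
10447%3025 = 1372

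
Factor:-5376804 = -2^2*3^1*448067^1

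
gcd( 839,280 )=1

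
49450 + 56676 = 106126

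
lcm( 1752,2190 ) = 8760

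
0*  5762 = 0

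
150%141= 9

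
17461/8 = 2182+5/8   =  2182.62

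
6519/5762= 1 + 757/5762= 1.13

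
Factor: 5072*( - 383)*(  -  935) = 1816308560  =  2^4*5^1*11^1*17^1*317^1 * 383^1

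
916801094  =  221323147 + 695477947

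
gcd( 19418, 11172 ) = 266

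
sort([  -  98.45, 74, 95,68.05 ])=[  -  98.45, 68.05, 74, 95]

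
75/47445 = 5/3163 = 0.00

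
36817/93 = 395 + 82/93 = 395.88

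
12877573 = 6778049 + 6099524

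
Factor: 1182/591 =2^1 = 2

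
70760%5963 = 5167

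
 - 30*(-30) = 900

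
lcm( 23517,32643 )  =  2187081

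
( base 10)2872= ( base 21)6ag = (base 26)46C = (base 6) 21144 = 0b101100111000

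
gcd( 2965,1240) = 5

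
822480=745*1104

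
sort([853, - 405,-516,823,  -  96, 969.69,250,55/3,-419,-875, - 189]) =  [-875, - 516,-419, - 405, - 189, - 96, 55/3,250,823,853, 969.69]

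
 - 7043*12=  -84516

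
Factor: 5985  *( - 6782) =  - 2^1*  3^2*5^1*7^1  *  19^1*3391^1  =  - 40590270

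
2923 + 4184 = 7107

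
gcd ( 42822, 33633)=9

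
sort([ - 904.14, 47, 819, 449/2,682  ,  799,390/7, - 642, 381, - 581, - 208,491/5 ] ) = [ - 904.14, - 642, - 581, - 208, 47, 390/7,491/5, 449/2,381, 682, 799, 819 ] 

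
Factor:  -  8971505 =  - 5^1*1794301^1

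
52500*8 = 420000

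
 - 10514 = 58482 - 68996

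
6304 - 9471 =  - 3167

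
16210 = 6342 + 9868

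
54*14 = 756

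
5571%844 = 507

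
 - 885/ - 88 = 10 + 5/88 = 10.06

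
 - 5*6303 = - 31515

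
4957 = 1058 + 3899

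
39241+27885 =67126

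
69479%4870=1299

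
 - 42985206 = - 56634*759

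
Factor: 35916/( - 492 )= -73^1= - 73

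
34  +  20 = 54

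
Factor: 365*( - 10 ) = - 2^1*5^2*73^1 = -3650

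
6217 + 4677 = 10894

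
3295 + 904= 4199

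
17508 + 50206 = 67714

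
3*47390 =142170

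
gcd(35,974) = 1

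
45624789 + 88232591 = 133857380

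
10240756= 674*15194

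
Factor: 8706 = 2^1*3^1*1451^1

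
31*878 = 27218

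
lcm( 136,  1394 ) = 5576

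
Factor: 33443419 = 33443419^1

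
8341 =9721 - 1380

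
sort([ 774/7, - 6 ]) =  [ -6,  774/7 ] 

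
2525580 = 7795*324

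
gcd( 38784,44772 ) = 12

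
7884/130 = 3942/65= 60.65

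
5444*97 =528068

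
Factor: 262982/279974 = 131491/139987 = 23^1*5717^1*139987^( - 1)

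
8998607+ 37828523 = 46827130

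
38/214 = 19/107 = 0.18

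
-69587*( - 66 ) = 4592742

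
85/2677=85/2677 = 0.03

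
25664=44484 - 18820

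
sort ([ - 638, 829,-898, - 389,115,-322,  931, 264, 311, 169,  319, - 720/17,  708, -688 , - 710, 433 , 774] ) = [ - 898 ,- 710,  -  688, - 638, - 389, - 322, - 720/17, 115, 169 , 264,311,319, 433 , 708, 774,829, 931 ] 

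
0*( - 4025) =0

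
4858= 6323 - 1465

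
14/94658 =7/47329 = 0.00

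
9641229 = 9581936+59293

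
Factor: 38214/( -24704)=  - 99/64  =  - 2^( - 6)*3^2*11^1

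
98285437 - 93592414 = 4693023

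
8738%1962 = 890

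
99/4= 24 + 3/4 = 24.75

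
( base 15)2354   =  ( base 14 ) 2a40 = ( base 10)7504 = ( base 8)16520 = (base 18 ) 152g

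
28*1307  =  36596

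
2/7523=2/7523 =0.00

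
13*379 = 4927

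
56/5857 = 56/5857 = 0.01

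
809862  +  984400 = 1794262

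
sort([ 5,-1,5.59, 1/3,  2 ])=[ - 1, 1/3, 2, 5, 5.59]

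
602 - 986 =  - 384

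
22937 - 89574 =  - 66637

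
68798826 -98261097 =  - 29462271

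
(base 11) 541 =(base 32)ka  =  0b1010001010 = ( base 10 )650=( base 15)2D5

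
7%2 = 1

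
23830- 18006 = 5824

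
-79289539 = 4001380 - 83290919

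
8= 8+0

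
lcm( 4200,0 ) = 0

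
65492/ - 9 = -65492/9 = - 7276.89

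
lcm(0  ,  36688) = 0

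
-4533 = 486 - 5019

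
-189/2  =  -189/2 = -  94.50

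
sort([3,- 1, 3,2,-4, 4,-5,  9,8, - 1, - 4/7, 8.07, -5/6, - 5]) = [ - 5,-5,-4, - 1, - 1 ,  -  5/6, - 4/7,2, 3 , 3, 4,8,8.07 , 9] 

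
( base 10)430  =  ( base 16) 1AE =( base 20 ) 11A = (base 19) 13c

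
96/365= 96/365  =  0.26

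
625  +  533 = 1158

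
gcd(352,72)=8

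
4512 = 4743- 231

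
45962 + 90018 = 135980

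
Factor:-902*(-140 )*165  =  20836200 =2^3*3^1* 5^2*7^1*11^2 *41^1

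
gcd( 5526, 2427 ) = 3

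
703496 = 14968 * 47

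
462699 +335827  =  798526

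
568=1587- 1019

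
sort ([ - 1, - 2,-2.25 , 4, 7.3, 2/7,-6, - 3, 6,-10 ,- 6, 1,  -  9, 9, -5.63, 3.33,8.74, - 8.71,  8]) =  [  -  10, -9, - 8.71,- 6, - 6, - 5.63,  -  3 , - 2.25, - 2, - 1, 2/7, 1,3.33,4, 6,7.3, 8, 8.74, 9 ] 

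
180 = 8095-7915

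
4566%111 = 15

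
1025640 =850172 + 175468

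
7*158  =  1106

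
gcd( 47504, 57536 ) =16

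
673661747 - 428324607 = 245337140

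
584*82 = 47888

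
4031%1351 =1329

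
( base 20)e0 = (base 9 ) 341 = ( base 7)550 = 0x118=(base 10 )280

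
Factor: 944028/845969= 2^2*3^3*8741^1 * 845969^ ( - 1) 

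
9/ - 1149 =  - 3/383 = - 0.01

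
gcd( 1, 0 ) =1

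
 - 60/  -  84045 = 4/5603 = 0.00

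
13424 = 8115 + 5309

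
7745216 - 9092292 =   -  1347076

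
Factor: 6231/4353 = 2077/1451 =31^1*67^1*1451^ (-1)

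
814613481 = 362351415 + 452262066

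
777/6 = 129 + 1/2 =129.50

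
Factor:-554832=-2^4*3^2*3853^1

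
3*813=2439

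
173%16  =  13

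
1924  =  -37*( - 52)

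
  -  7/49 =  -  1 + 6/7 = - 0.14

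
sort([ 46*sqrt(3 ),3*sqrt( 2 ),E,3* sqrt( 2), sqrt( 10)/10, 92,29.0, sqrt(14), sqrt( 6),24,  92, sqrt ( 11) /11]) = [ sqrt(11 ) /11,sqrt(10)/10,  sqrt (6 ) , E, sqrt ( 14), 3*sqrt (2), 3 *sqrt( 2), 24, 29.0 , 46*sqrt ( 3),92, 92 ]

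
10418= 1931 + 8487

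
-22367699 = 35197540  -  57565239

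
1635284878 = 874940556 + 760344322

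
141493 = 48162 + 93331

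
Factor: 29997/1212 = 99/4 = 2^( - 2 ) * 3^2 * 11^1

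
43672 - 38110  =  5562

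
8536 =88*97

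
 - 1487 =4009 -5496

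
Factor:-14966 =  -2^1*7^1*1069^1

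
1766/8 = 220 + 3/4 = 220.75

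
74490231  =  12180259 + 62309972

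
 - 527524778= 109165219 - 636689997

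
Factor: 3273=3^1*1091^1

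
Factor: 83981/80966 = 2^( - 1)*137^1*613^1 * 40483^( - 1)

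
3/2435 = 3/2435  =  0.00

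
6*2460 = 14760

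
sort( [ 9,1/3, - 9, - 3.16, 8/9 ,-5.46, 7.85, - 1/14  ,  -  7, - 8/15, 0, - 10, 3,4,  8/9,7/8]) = [  -  10, - 9, -7, - 5.46, - 3.16, - 8/15, - 1/14 , 0, 1/3, 7/8,8/9 , 8/9,  3,4,7.85,9]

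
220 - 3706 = -3486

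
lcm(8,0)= 0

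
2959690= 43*68830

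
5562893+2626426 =8189319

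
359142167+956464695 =1315606862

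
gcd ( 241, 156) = 1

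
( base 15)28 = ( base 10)38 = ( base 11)35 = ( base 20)1I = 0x26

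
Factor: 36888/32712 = 53/47 = 47^( - 1)* 53^1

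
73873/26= 2841 + 7/26 = 2841.27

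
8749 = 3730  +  5019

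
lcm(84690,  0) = 0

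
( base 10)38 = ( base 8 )46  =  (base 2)100110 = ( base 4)212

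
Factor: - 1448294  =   - 2^1 * 19^1*38113^1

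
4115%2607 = 1508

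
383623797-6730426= 376893371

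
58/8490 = 29/4245 = 0.01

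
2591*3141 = 8138331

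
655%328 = 327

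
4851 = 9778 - 4927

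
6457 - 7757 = -1300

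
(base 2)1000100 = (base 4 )1010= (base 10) 68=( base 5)233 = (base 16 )44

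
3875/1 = 3875 = 3875.00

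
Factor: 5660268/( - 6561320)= - 2^( - 1 )*3^1 *5^ ( - 1 )*17^ (-1)*83^1*5683^1 * 9649^( - 1) = - 1415067/1640330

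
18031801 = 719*25079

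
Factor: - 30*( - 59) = 1770 = 2^1*3^1 * 5^1*59^1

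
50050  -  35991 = 14059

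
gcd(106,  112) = 2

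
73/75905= 73/75905=0.00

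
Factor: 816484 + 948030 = 1764514 = 2^1 * 23^1*89^1*431^1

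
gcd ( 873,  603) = 9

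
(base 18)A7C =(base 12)1b56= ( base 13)16cb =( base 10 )3378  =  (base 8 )6462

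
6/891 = 2/297 = 0.01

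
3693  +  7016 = 10709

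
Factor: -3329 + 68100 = 64771 =7^1*19^1*487^1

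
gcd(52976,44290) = 86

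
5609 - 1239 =4370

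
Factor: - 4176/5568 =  -2^( - 2)*3^1 = - 3/4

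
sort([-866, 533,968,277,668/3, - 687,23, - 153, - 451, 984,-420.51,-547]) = [ - 866, - 687,  -  547  , - 451, - 420.51, - 153, 23, 668/3, 277, 533, 968, 984]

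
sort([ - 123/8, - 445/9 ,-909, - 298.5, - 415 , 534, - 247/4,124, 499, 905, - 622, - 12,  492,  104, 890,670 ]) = [ - 909,- 622, - 415 , - 298.5, - 247/4, - 445/9,-123/8, - 12, 104,124,  492,499,534, 670,  890,905]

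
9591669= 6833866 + 2757803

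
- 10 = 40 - 50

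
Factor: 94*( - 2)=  - 2^2*47^1 = - 188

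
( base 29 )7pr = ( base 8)14757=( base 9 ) 10086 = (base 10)6639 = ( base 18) 128F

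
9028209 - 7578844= 1449365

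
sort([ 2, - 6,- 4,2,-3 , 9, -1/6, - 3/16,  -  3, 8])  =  [ - 6, - 4, -3, - 3  , - 3/16, - 1/6,2,  2, 8,9 ] 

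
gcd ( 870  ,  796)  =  2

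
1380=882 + 498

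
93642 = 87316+6326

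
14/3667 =14/3667 = 0.00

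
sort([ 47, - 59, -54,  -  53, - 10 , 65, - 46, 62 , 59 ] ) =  [ - 59, - 54,  -  53 , - 46, - 10,  47,59  ,  62,65 ]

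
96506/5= 96506/5=   19301.20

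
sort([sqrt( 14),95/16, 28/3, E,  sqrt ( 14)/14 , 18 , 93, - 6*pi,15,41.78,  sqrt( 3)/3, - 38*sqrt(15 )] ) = [-38 * sqrt(15 ),-6*pi, sqrt(14 ) /14, sqrt( 3 )/3 , E, sqrt (14), 95/16,28/3, 15,18,  41.78,93]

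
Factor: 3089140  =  2^2*5^1*257^1*601^1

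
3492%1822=1670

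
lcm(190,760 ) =760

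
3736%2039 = 1697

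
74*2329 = 172346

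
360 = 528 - 168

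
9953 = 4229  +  5724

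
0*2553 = 0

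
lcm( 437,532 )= 12236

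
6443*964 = 6211052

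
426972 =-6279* ( - 68)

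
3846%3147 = 699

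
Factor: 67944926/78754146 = 3^(-1 )*7^1*2203^2*13125691^( - 1 ) = 33972463/39377073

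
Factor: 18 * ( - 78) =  - 2^2 * 3^3*13^1  =  - 1404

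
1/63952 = 1/63952= 0.00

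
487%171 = 145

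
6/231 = 2/77 = 0.03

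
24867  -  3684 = 21183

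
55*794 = 43670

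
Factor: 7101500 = 2^2*5^3*7^1*2029^1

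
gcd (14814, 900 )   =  18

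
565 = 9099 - 8534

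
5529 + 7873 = 13402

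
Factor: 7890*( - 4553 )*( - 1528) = 54890603760 =2^4*3^1*5^1 *29^1*157^1 * 191^1*263^1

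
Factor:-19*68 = -2^2*17^1*19^1= - 1292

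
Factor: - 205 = -5^1*41^1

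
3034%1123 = 788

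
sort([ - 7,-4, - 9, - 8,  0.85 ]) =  [ - 9, - 8, - 7, - 4,0.85 ]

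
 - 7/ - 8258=7/8258 = 0.00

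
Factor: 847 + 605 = 2^2* 3^1* 11^2 = 1452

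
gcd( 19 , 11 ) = 1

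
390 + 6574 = 6964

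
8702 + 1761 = 10463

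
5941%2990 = 2951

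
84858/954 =88+151/159 = 88.95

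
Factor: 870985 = 5^1*174197^1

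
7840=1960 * 4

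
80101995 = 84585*947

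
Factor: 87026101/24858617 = 7^ ( - 1 ) * 73^ ( - 1)*48647^( - 1)*87026101^1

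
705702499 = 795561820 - 89859321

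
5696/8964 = 1424/2241 = 0.64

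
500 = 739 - 239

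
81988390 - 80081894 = 1906496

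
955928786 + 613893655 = 1569822441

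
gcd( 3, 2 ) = 1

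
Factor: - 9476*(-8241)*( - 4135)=-2^2*3^1*5^1*23^1 * 41^1*67^1*103^1*  827^1 =-322909245660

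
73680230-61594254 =12085976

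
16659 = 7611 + 9048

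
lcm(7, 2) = 14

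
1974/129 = 15  +  13/43  =  15.30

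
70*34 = 2380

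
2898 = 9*322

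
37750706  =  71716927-33966221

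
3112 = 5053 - 1941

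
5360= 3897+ 1463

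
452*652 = 294704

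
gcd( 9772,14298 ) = 2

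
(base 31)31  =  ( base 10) 94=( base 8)136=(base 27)3D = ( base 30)34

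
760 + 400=1160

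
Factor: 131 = 131^1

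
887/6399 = 887/6399 = 0.14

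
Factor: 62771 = 41^1*1531^1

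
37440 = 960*39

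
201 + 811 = 1012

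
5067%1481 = 624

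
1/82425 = 1/82425 = 0.00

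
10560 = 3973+6587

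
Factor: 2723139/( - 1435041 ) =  - 3^2*41^ (  -  1 )*3889^ ( - 1)*33619^1 = -302571/159449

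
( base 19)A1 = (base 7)362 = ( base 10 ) 191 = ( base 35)5G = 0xbf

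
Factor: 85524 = 2^2*3^1*7127^1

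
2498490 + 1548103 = 4046593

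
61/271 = 61/271 =0.23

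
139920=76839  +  63081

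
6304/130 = 3152/65 = 48.49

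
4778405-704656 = 4073749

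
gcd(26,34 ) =2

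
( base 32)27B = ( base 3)10010120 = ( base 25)3G8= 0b100011101011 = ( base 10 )2283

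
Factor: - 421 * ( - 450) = 189450 = 2^1*3^2*5^2 *421^1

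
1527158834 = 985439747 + 541719087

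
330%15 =0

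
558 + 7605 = 8163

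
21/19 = 21/19 = 1.11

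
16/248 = 2/31= 0.06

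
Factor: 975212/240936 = 243803/60234  =  2^( -1 )*3^( - 1 ) * 7^1*29^1 * 1201^1*10039^ ( - 1 )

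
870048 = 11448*76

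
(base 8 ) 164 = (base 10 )116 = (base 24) 4K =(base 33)3H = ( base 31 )3n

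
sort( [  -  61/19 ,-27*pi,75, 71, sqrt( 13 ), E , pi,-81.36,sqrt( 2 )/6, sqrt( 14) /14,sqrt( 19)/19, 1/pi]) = [ - 27 * pi, - 81.36,-61/19, sqrt( 19)/19,sqrt( 2 ) /6, sqrt( 14) /14, 1/pi,E, pi,sqrt( 13),71,75] 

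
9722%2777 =1391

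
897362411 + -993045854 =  - 95683443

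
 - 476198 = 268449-744647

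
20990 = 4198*5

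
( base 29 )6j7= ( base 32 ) 5F4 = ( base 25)8o4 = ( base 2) 1010111100100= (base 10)5604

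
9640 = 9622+18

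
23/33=23/33 = 0.70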